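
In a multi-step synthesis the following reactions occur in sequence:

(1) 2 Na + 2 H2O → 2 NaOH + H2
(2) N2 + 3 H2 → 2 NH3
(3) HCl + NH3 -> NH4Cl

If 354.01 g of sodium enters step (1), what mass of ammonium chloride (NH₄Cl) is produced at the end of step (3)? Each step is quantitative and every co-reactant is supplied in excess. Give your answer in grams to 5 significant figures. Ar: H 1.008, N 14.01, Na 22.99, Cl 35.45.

274.56 g

M(Na) = 22.99 g/mol.
M(NH4Cl) = 14.01 + 4(1.008) + 35.45 = 53.492 g/mol.
n(Na) = 354.01 / 22.99 = 15.3984 mol.
Reaction (1): Na→H2 ratio 2:1 ⇒ n(H2) = 7.69922 mol.
Reaction (2): H2→NH3 ratio 3:2 ⇒ n(NH3) = 5.13281 mol.
Reaction (3): NH3→NH4Cl ratio 1:1 ⇒ n(NH4Cl) = 5.13281 mol.
Mass of NH4Cl = 5.13281 × 53.492 = 274.564 g.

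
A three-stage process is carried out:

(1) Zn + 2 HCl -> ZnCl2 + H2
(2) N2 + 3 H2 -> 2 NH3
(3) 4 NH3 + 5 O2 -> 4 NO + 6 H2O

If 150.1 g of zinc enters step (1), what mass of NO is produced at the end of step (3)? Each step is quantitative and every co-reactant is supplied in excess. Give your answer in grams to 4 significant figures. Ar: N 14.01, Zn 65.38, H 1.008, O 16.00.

45.93 g

M(Zn) = 65.38 g/mol.
M(NO) = 14.01 + 16.00 = 30.01 g/mol.
n(Zn) = 150.1 / 65.38 = 2.2958 mol.
Reaction (1): Zn→H2 ratio 1:1 ⇒ n(H2) = 2.2958 mol.
Reaction (2): H2→NH3 ratio 3:2 ⇒ n(NH3) = 1.5305 mol.
Reaction (3): NH3→NO ratio 4:4 ⇒ n(NO) = 1.5305 mol.
Mass of NO = 1.5305 × 30.01 = 45.931 g.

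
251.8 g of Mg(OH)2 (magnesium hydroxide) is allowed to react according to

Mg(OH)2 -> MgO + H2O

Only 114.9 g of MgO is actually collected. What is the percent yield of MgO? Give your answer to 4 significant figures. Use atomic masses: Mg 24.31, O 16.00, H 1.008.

M(Mg(OH)2) = 24.31 + 2(16.00) + 2(1.008) = 58.326 g/mol.
M(MgO) = 24.31 + 16.00 = 40.31 g/mol.
n(Mg(OH)2) = 251.80 g / 58.326 g/mol = 4.3171 mol.
From the equation the Mg(OH)2:MgO mole ratio is 1:1, so n(MgO) = 4.3171 × 1/1 = 4.3171 mol.
Mass of MgO = 4.3171 mol × 40.31 g/mol = 174.02 g.
This is the theoretical yield. Percent yield = 114.9 g / 174.02 g × 100% = 66.026%.

66.03 %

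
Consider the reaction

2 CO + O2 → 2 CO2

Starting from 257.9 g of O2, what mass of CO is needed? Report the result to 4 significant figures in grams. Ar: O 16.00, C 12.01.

451.5 g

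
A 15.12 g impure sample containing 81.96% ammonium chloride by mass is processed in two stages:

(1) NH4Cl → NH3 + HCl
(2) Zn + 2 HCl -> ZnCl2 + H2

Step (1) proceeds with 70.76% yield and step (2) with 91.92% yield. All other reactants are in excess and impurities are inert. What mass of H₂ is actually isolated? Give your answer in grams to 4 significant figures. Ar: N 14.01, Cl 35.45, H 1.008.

Pure NH4Cl = 15.12 × 0.8196 = 12.392 g.
M(NH4Cl) = 14.01 + 4(1.008) + 35.45 = 53.492 g/mol.
M(H2) = 2(1.008) = 2.016 g/mol.
n(NH4Cl) = 12.392 / 53.492 = 0.23167 mol.
Step 1 (NH4Cl:HCl = 1:1): theoretical n(HCl) = 0.23167 mol; at 70.76% yield, n(HCl) = 0.16393 mol.
Step 2 (HCl:H2 = 2:1): theoretical n(H2) = 0.081964 mol, so theoretical mass = 0.081964 × 2.016 = 0.16524 g.
At 91.92% yield, actual mass of H2 = 0.16524 × 0.9192 = 0.15189 g.

0.1519 g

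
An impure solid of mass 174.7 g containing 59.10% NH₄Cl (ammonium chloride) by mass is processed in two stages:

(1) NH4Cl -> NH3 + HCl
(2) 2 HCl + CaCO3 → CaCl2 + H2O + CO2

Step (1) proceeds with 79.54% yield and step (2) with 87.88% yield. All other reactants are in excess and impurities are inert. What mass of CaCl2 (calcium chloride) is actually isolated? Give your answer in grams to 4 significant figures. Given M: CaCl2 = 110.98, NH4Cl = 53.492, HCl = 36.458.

74.87 g

Pure NH4Cl = 174.7 × 0.5910 = 103.25 g.
n(NH4Cl) = 103.25 / 53.492 = 1.9302 mol.
Step 1 (NH4Cl:HCl = 1:1): theoretical n(HCl) = 1.9302 mol; at 79.54% yield, n(HCl) = 1.5352 mol.
Step 2 (HCl:CaCl2 = 2:1): theoretical n(CaCl2) = 0.76762 mol, so theoretical mass = 0.76762 × 110.98 = 85.191 g.
At 87.88% yield, actual mass of CaCl2 = 85.191 × 0.8788 = 74.866 g.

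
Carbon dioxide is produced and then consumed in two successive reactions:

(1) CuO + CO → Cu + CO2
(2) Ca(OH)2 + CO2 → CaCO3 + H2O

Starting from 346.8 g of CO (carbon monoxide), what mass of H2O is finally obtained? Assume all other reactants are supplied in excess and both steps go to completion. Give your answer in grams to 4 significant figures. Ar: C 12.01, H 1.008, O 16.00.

223.1 g

M(CO) = 12.01 + 16.00 = 28.01 g/mol.
M(H2O) = 2(1.008) + 16.00 = 18.016 g/mol.
n(CO) = 346.80 / 28.01 = 12.381 mol.
Step 1 gives a 1:1 ratio of CO to CO2, so n(CO2) = 12.381 mol.
In step 2 the CO2:H2O ratio is 1:1, so n(H2O) = 12.381 mol.
Mass of H2O = 12.381 × 18.016 = 223.06 g.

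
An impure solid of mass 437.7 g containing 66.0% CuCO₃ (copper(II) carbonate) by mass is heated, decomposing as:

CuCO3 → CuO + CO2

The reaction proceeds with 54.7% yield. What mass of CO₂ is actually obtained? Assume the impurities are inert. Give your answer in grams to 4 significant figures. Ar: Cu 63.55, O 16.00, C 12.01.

Pure CuCO3 available = 437.7 g × 0.660 = 288.88 g.
M(CuCO3) = 63.55 + 12.01 + 3(16.00) = 123.56 g/mol.
M(CO2) = 12.01 + 2(16.00) = 44.01 g/mol.
n(CuCO3) = 288.88 g / 123.56 g/mol = 2.3380 mol.
From the equation the CuCO3:CO2 mole ratio is 1:1, so n(CO2) = 2.3380 × 1/1 = 2.3380 mol.
Mass of CO2 = 2.3380 mol × 44.01 g/mol = 102.89 g.
Actual mass collected = 102.89 g × 0.547 = 56.284 g.

56.28 g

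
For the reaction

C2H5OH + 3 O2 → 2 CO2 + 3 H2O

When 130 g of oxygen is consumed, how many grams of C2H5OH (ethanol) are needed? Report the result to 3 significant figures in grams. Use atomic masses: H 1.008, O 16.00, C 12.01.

M(O2) = 2(16.00) = 32.00 g/mol.
M(C2H5OH) = 2(12.01) + 6(1.008) + 16.00 = 46.068 g/mol.
n(O2) = 130.0 g / 32.00 g/mol = 4.062 mol.
From the equation the O2:C2H5OH mole ratio is 3:1, so n(C2H5OH) = 4.062 × 1/3 = 1.354 mol.
Mass of C2H5OH = 1.354 mol × 46.068 g/mol = 62.38 g.

62.4 g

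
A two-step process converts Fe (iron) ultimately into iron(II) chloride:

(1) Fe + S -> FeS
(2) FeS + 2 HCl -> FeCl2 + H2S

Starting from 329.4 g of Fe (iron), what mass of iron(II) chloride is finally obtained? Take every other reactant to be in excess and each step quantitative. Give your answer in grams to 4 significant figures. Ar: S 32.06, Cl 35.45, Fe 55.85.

M(Fe) = 55.85 g/mol.
M(FeCl2) = 55.85 + 2(35.45) = 126.75 g/mol.
n(Fe) = 329.40 / 55.85 = 5.8979 mol.
Step 1 gives a 1:1 ratio of Fe to FeS, so n(FeS) = 5.8979 mol.
In step 2 the FeS:FeCl2 ratio is 1:1, so n(FeCl2) = 5.8979 mol.
Mass of FeCl2 = 5.8979 × 126.75 = 747.56 g.

747.6 g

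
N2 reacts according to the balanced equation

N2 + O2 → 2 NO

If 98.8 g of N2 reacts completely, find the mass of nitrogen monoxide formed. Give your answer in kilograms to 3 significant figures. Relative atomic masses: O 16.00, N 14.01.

M(N2) = 2(14.01) = 28.02 g/mol.
M(NO) = 14.01 + 16.00 = 30.01 g/mol.
n(N2) = 98.80 g / 28.02 g/mol = 3.526 mol.
From the equation the N2:NO mole ratio is 1:2, so n(NO) = 3.526 × 2/1 = 7.052 mol.
Mass of NO = 7.052 mol × 30.01 g/mol = 211.6 g.
Converting to kg: 211.6 g = 0.212 kg.

0.212 kg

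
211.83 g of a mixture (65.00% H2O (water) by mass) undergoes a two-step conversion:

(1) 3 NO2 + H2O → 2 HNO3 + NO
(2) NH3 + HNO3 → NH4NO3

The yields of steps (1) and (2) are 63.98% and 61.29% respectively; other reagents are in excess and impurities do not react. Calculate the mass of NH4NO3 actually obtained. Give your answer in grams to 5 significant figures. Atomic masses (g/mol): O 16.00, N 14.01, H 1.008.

Pure H2O = 211.83 × 0.6500 = 137.690 g.
M(H2O) = 2(1.008) + 16.00 = 18.016 g/mol.
M(NH4NO3) = 2(14.01) + 4(1.008) + 3(16.00) = 80.052 g/mol.
n(H2O) = 137.690 / 18.016 = 7.64262 mol.
Step 1 (H2O:HNO3 = 1:2): theoretical n(HNO3) = 15.2852 mol; at 63.98% yield, n(HNO3) = 9.77950 mol.
Step 2 (HNO3:NH4NO3 = 1:1): theoretical n(NH4NO3) = 9.77950 mol, so theoretical mass = 9.77950 × 80.052 = 782.869 g.
At 61.29% yield, actual mass of NH4NO3 = 782.869 × 0.6129 = 479.820 g.

479.82 g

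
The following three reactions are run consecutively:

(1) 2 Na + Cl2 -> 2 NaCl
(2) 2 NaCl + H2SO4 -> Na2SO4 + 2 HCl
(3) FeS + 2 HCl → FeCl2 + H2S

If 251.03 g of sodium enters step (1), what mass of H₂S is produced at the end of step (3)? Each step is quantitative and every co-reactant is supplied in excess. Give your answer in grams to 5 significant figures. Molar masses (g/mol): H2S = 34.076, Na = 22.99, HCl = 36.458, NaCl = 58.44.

n(Na) = 251.03 / 22.99 = 10.9191 mol.
Reaction (1): Na→NaCl ratio 2:2 ⇒ n(NaCl) = 10.9191 mol.
Reaction (2): NaCl→HCl ratio 2:2 ⇒ n(HCl) = 10.9191 mol.
Reaction (3): HCl→H2S ratio 2:1 ⇒ n(H2S) = 5.45955 mol.
Mass of H2S = 5.45955 × 34.076 = 186.040 g.

186.04 g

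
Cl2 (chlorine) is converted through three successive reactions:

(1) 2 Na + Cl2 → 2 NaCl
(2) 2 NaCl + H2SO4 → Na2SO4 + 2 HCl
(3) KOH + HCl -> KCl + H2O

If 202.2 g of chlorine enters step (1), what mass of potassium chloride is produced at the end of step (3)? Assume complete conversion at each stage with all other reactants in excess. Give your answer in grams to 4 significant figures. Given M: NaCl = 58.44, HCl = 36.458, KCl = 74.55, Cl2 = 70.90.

425.2 g

n(Cl2) = 202.2 / 70.90 = 2.8519 mol.
Reaction (1): Cl2→NaCl ratio 1:2 ⇒ n(NaCl) = 5.7038 mol.
Reaction (2): NaCl→HCl ratio 2:2 ⇒ n(HCl) = 5.7038 mol.
Reaction (3): HCl→KCl ratio 1:1 ⇒ n(KCl) = 5.7038 mol.
Mass of KCl = 5.7038 × 74.55 = 425.22 g.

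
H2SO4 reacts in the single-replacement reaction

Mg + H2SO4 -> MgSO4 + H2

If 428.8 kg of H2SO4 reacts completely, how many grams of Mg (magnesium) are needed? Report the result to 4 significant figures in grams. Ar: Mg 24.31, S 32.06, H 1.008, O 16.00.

106300 g

M(H2SO4) = 2(1.008) + 32.06 + 4(16.00) = 98.076 g/mol.
M(Mg) = 24.31 g/mol.
Convert: 428.8 kg = 428800 g.
n(H2SO4) = 428800 g / 98.076 g/mol = 4372.1 mol.
From the equation the H2SO4:Mg mole ratio is 1:1, so n(Mg) = 4372.1 × 1/1 = 4372.1 mol.
Mass of Mg = 4372.1 mol × 24.31 g/mol = 106290 g.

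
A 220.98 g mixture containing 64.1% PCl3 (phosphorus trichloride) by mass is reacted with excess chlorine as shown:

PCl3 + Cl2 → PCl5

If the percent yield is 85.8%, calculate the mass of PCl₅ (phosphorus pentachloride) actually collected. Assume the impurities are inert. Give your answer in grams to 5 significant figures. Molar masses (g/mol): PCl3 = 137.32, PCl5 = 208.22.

184.28 g

Pure PCl3 available = 220.98 g × 0.641 = 141.648 g.
n(PCl3) = 141.648 g / 137.32 g/mol = 1.03152 mol.
From the equation the PCl3:PCl5 mole ratio is 1:1, so n(PCl5) = 1.03152 × 1/1 = 1.03152 mol.
Mass of PCl5 = 1.03152 mol × 208.22 g/mol = 214.783 g.
Actual mass collected = 214.783 g × 0.858 = 184.284 g.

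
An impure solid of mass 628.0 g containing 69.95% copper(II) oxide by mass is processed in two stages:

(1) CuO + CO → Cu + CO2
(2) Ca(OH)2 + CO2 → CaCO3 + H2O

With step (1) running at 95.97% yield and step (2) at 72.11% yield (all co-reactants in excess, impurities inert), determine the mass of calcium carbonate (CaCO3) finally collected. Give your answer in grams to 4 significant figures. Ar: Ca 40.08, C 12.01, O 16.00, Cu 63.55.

Pure CuO = 628.0 × 0.6995 = 439.29 g.
M(CuO) = 63.55 + 16.00 = 79.55 g/mol.
M(CaCO3) = 40.08 + 12.01 + 3(16.00) = 100.09 g/mol.
n(CuO) = 439.29 / 79.55 = 5.5221 mol.
Step 1 (CuO:CO2 = 1:1): theoretical n(CO2) = 5.5221 mol; at 95.97% yield, n(CO2) = 5.2996 mol.
Step 2 (CO2:CaCO3 = 1:1): theoretical n(CaCO3) = 5.2996 mol, so theoretical mass = 5.2996 × 100.09 = 530.44 g.
At 72.11% yield, actual mass of CaCO3 = 530.44 × 0.7211 = 382.50 g.

382.5 g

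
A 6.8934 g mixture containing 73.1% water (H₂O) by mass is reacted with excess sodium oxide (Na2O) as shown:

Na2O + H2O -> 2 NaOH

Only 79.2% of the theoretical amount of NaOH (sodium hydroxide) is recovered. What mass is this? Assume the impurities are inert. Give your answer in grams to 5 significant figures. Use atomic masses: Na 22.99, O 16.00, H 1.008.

17.721 g

Pure H2O available = 6.8934 g × 0.731 = 5.03908 g.
M(H2O) = 2(1.008) + 16.00 = 18.016 g/mol.
M(NaOH) = 22.99 + 16.00 + 1.008 = 39.998 g/mol.
n(H2O) = 5.03908 g / 18.016 g/mol = 0.279700 mol.
From the equation the H2O:NaOH mole ratio is 1:2, so n(NaOH) = 0.279700 × 2/1 = 0.559400 mol.
Mass of NaOH = 0.559400 mol × 39.998 g/mol = 22.3749 g.
Actual mass collected = 22.3749 g × 0.792 = 17.7209 g.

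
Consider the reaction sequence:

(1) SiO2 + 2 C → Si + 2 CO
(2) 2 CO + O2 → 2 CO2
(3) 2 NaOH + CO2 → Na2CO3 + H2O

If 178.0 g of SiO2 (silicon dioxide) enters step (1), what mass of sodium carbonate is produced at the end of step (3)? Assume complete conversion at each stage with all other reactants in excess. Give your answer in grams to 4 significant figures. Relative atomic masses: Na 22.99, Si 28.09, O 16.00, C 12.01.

M(SiO2) = 28.09 + 2(16.00) = 60.09 g/mol.
M(Na2CO3) = 2(22.99) + 12.01 + 3(16.00) = 105.99 g/mol.
n(SiO2) = 178.0 / 60.09 = 2.9622 mol.
Reaction (1): SiO2→CO ratio 1:2 ⇒ n(CO) = 5.9244 mol.
Reaction (2): CO→CO2 ratio 2:2 ⇒ n(CO2) = 5.9244 mol.
Reaction (3): CO2→Na2CO3 ratio 1:1 ⇒ n(Na2CO3) = 5.9244 mol.
Mass of Na2CO3 = 5.9244 × 105.99 = 627.93 g.

627.9 g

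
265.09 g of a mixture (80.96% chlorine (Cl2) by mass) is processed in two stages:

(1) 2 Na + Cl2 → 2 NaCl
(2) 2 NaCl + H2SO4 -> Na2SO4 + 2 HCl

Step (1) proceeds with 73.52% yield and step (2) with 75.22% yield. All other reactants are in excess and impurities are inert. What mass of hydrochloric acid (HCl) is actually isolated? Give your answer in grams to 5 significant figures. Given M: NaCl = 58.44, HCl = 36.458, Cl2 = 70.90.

122.06 g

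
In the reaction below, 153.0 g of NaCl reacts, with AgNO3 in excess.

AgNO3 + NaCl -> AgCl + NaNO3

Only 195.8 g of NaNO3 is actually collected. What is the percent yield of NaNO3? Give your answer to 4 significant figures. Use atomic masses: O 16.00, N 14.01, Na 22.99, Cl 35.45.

87.99 %

M(NaCl) = 22.99 + 35.45 = 58.44 g/mol.
M(NaNO3) = 22.99 + 14.01 + 3(16.00) = 85.00 g/mol.
n(NaCl) = 153.00 g / 58.44 g/mol = 2.6181 mol.
From the equation the NaCl:NaNO3 mole ratio is 1:1, so n(NaNO3) = 2.6181 × 1/1 = 2.6181 mol.
Mass of NaNO3 = 2.6181 mol × 85.00 g/mol = 222.54 g.
This is the theoretical yield. Percent yield = 195.8 g / 222.54 g × 100% = 87.986%.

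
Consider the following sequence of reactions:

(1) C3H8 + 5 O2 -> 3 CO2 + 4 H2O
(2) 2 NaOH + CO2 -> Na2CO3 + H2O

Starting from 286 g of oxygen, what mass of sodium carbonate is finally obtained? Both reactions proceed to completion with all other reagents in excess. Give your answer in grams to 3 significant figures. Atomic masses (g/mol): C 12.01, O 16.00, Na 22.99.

568 g

M(O2) = 2(16.00) = 32.00 g/mol.
M(Na2CO3) = 2(22.99) + 12.01 + 3(16.00) = 105.99 g/mol.
n(O2) = 286.0 / 32.00 = 8.938 mol.
Step 1 gives a 5:3 ratio of O2 to CO2, so n(CO2) = 5.362 mol.
In step 2 the CO2:Na2CO3 ratio is 1:1, so n(Na2CO3) = 5.362 mol.
Mass of Na2CO3 = 5.362 × 105.99 = 568.4 g.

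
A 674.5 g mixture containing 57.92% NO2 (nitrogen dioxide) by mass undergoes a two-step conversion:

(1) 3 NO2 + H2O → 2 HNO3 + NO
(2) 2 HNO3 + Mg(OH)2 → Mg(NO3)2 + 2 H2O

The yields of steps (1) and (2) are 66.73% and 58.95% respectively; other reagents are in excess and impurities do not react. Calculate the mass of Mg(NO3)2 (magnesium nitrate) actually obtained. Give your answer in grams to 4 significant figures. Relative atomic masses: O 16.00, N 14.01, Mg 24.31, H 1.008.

165.1 g

Pure NO2 = 674.5 × 0.5792 = 390.67 g.
M(NO2) = 14.01 + 2(16.00) = 46.01 g/mol.
M(Mg(NO3)2) = 24.31 + 2(14.01) + 6(16.00) = 148.33 g/mol.
n(NO2) = 390.67 / 46.01 = 8.4910 mol.
Step 1 (NO2:HNO3 = 3:2): theoretical n(HNO3) = 5.6607 mol; at 66.73% yield, n(HNO3) = 3.7774 mol.
Step 2 (HNO3:Mg(NO3)2 = 2:1): theoretical n(Mg(NO3)2) = 1.8887 mol, so theoretical mass = 1.8887 × 148.33 = 280.15 g.
At 58.95% yield, actual mass of Mg(NO3)2 = 280.15 × 0.5895 = 165.15 g.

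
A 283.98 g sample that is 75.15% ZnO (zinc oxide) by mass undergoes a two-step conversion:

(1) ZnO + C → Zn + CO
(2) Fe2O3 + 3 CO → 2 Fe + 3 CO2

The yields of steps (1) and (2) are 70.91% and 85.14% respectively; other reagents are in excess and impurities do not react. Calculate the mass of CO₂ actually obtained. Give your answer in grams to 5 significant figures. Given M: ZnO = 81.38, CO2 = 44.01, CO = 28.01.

69.677 g

Pure ZnO = 283.98 × 0.7515 = 213.411 g.
n(ZnO) = 213.411 / 81.38 = 2.62240 mol.
Step 1 (ZnO:CO = 1:1): theoretical n(CO) = 2.62240 mol; at 70.91% yield, n(CO) = 1.85954 mol.
Step 2 (CO:CO2 = 3:3): theoretical n(CO2) = 1.85954 mol, so theoretical mass = 1.85954 × 44.01 = 81.8385 g.
At 85.14% yield, actual mass of CO2 = 81.8385 × 0.8514 = 69.6773 g.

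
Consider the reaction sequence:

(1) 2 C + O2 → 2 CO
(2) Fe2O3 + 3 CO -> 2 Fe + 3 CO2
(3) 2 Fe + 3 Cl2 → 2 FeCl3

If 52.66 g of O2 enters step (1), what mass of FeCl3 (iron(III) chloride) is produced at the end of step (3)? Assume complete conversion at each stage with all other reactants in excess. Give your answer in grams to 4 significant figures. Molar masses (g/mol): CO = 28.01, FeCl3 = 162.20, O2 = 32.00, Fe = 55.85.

n(O2) = 52.66 / 32.00 = 1.6456 mol.
Reaction (1): O2→CO ratio 1:2 ⇒ n(CO) = 3.2912 mol.
Reaction (2): CO→Fe ratio 3:2 ⇒ n(Fe) = 2.1942 mol.
Reaction (3): Fe→FeCl3 ratio 2:2 ⇒ n(FeCl3) = 2.1942 mol.
Mass of FeCl3 = 2.1942 × 162.20 = 355.89 g.

355.9 g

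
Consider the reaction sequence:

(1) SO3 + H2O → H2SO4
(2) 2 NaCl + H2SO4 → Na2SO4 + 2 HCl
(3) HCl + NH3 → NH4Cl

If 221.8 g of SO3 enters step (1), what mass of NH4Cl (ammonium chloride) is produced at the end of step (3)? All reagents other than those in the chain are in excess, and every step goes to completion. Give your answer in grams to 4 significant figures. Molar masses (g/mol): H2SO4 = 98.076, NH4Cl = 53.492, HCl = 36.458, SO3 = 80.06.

296.4 g

n(SO3) = 221.8 / 80.06 = 2.7704 mol.
Reaction (1): SO3→H2SO4 ratio 1:1 ⇒ n(H2SO4) = 2.7704 mol.
Reaction (2): H2SO4→HCl ratio 1:2 ⇒ n(HCl) = 5.5408 mol.
Reaction (3): HCl→NH4Cl ratio 1:1 ⇒ n(NH4Cl) = 5.5408 mol.
Mass of NH4Cl = 5.5408 × 53.492 = 296.39 g.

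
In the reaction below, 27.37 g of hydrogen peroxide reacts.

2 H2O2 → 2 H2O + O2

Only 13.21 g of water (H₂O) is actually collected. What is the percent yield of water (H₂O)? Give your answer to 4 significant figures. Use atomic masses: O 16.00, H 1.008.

M(H2O2) = 2(1.008) + 2(16.00) = 34.016 g/mol.
M(H2O) = 2(1.008) + 16.00 = 18.016 g/mol.
n(H2O2) = 27.370 g / 34.016 g/mol = 0.80462 mol.
From the equation the H2O2:H2O mole ratio is 2:2, so n(H2O) = 0.80462 × 2/2 = 0.80462 mol.
Mass of H2O = 0.80462 mol × 18.016 g/mol = 14.496 g.
This is the theoretical yield. Percent yield = 13.21 g / 14.496 g × 100% = 91.128%.

91.13 %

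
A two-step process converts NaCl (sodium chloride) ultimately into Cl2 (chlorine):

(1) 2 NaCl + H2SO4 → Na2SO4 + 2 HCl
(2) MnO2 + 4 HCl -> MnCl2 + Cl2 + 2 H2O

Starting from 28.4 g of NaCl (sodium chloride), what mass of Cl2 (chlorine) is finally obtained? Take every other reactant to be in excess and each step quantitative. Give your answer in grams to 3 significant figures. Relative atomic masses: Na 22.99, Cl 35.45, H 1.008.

8.61 g

M(NaCl) = 22.99 + 35.45 = 58.44 g/mol.
M(Cl2) = 2(35.45) = 70.90 g/mol.
n(NaCl) = 28.40 / 58.44 = 0.4860 mol.
Step 1 gives a 2:2 ratio of NaCl to HCl, so n(HCl) = 0.4860 mol.
In step 2 the HCl:Cl2 ratio is 4:1, so n(Cl2) = 0.1215 mol.
Mass of Cl2 = 0.1215 × 70.90 = 8.614 g.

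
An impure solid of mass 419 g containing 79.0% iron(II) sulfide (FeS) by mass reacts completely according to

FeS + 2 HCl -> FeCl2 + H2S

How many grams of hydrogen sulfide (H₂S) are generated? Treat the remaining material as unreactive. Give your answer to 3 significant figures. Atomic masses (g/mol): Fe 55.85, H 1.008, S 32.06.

Mass of pure FeS = 419 g × 0.790 = 331.0 g.
M(FeS) = 55.85 + 32.06 = 87.91 g/mol.
M(H2S) = 2(1.008) + 32.06 = 34.076 g/mol.
n(FeS) = 331.0 g / 87.91 g/mol = 3.765 mol.
From the equation the FeS:H2S mole ratio is 1:1, so n(H2S) = 3.765 × 1/1 = 3.765 mol.
Mass of H2S = 3.765 mol × 34.076 g/mol = 128.3 g.

128 g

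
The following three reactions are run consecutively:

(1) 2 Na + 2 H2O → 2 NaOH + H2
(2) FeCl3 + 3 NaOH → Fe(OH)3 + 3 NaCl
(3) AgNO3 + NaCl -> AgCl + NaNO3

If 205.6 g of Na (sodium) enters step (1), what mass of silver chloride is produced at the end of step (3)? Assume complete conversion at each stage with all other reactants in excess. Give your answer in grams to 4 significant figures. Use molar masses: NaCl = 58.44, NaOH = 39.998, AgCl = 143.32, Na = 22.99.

n(Na) = 205.6 / 22.99 = 8.9430 mol.
Reaction (1): Na→NaOH ratio 2:2 ⇒ n(NaOH) = 8.9430 mol.
Reaction (2): NaOH→NaCl ratio 3:3 ⇒ n(NaCl) = 8.9430 mol.
Reaction (3): NaCl→AgCl ratio 1:1 ⇒ n(AgCl) = 8.9430 mol.
Mass of AgCl = 8.9430 × 143.32 = 1281.7 g.

1282 g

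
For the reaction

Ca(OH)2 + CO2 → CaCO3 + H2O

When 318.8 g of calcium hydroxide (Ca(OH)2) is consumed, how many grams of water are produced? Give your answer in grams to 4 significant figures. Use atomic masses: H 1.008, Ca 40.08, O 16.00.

77.51 g

M(Ca(OH)2) = 40.08 + 2(16.00) + 2(1.008) = 74.096 g/mol.
M(H2O) = 2(1.008) + 16.00 = 18.016 g/mol.
n(Ca(OH)2) = 318.80 g / 74.096 g/mol = 4.3025 mol.
From the equation the Ca(OH)2:H2O mole ratio is 1:1, so n(H2O) = 4.3025 × 1/1 = 4.3025 mol.
Mass of H2O = 4.3025 mol × 18.016 g/mol = 77.514 g.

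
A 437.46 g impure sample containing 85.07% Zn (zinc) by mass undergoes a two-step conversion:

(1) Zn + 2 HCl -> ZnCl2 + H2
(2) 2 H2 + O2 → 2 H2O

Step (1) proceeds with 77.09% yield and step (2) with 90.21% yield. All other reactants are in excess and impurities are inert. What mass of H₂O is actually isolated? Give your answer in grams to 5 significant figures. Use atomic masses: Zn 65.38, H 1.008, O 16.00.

Pure Zn = 437.46 × 0.8507 = 372.147 g.
M(Zn) = 65.38 g/mol.
M(H2O) = 2(1.008) + 16.00 = 18.016 g/mol.
n(Zn) = 372.147 / 65.38 = 5.69207 mol.
Step 1 (Zn:H2 = 1:1): theoretical n(H2) = 5.69207 mol; at 77.09% yield, n(H2) = 4.38801 mol.
Step 2 (H2:H2O = 2:2): theoretical n(H2O) = 4.38801 mol, so theoretical mass = 4.38801 × 18.016 = 79.0544 g.
At 90.21% yield, actual mass of H2O = 79.0544 × 0.9021 = 71.3150 g.

71.315 g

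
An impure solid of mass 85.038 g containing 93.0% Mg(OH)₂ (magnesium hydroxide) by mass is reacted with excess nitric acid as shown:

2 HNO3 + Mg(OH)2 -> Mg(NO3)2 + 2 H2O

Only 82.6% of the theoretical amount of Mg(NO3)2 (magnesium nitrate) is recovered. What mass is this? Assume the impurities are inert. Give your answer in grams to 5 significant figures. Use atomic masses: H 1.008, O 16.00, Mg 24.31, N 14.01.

166.13 g

Pure Mg(OH)2 available = 85.038 g × 0.930 = 79.0853 g.
M(Mg(OH)2) = 24.31 + 2(16.00) + 2(1.008) = 58.326 g/mol.
M(Mg(NO3)2) = 24.31 + 2(14.01) + 6(16.00) = 148.33 g/mol.
n(Mg(OH)2) = 79.0853 g / 58.326 g/mol = 1.35592 mol.
From the equation the Mg(OH)2:Mg(NO3)2 mole ratio is 1:1, so n(Mg(NO3)2) = 1.35592 × 1/1 = 1.35592 mol.
Mass of Mg(NO3)2 = 1.35592 mol × 148.33 g/mol = 201.123 g.
Actual mass collected = 201.123 g × 0.826 = 166.128 g.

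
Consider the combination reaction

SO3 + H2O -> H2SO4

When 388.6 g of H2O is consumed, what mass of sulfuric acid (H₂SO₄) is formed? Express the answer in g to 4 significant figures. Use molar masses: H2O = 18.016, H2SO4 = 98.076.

2115 g

n(H2O) = 388.60 g / 18.016 g/mol = 21.570 mol.
From the equation the H2O:H2SO4 mole ratio is 1:1, so n(H2SO4) = 21.570 × 1/1 = 21.570 mol.
Mass of H2SO4 = 21.570 mol × 98.076 g/mol = 2115.5 g.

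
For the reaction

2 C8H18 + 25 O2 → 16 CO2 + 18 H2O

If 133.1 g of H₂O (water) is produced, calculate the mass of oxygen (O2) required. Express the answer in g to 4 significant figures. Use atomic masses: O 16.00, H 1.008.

M(H2O) = 2(1.008) + 16.00 = 18.016 g/mol.
M(O2) = 2(16.00) = 32.00 g/mol.
n(H2O) = 133.10 g / 18.016 g/mol = 7.3879 mol.
From the equation the H2O:O2 mole ratio is 18:25, so n(O2) = 7.3879 × 25/18 = 10.261 mol.
Mass of O2 = 10.261 mol × 32.00 g/mol = 328.35 g.

328.4 g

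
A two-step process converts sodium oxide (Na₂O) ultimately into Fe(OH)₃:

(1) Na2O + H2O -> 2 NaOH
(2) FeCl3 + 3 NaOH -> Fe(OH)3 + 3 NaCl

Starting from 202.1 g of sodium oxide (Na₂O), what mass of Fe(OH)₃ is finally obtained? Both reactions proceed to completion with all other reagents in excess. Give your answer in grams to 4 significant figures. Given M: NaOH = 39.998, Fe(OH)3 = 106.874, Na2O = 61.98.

232.3 g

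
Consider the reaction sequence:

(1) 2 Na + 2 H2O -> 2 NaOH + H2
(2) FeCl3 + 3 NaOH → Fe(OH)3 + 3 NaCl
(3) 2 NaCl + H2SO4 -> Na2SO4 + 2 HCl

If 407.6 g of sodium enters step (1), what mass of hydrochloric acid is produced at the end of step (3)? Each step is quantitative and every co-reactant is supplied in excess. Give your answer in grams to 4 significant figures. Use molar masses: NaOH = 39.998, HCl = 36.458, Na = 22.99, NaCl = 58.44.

646.4 g

n(Na) = 407.6 / 22.99 = 17.729 mol.
Reaction (1): Na→NaOH ratio 2:2 ⇒ n(NaOH) = 17.729 mol.
Reaction (2): NaOH→NaCl ratio 3:3 ⇒ n(NaCl) = 17.729 mol.
Reaction (3): NaCl→HCl ratio 2:2 ⇒ n(HCl) = 17.729 mol.
Mass of HCl = 17.729 × 36.458 = 646.38 g.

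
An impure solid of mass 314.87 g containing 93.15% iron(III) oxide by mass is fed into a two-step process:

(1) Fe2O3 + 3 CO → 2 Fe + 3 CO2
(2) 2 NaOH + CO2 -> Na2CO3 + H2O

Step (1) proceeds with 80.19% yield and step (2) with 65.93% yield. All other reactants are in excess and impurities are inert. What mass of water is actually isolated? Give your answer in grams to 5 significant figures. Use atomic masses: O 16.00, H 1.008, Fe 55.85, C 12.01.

52.480 g

Pure Fe2O3 = 314.87 × 0.9315 = 293.301 g.
M(Fe2O3) = 2(55.85) + 3(16.00) = 159.70 g/mol.
M(H2O) = 2(1.008) + 16.00 = 18.016 g/mol.
n(Fe2O3) = 293.301 / 159.70 = 1.83658 mol.
Step 1 (Fe2O3:CO2 = 1:3): theoretical n(CO2) = 5.50973 mol; at 80.19% yield, n(CO2) = 4.41825 mol.
Step 2 (CO2:H2O = 1:1): theoretical n(H2O) = 4.41825 mol, so theoretical mass = 4.41825 × 18.016 = 79.5993 g.
At 65.93% yield, actual mass of H2O = 79.5993 × 0.6593 = 52.4798 g.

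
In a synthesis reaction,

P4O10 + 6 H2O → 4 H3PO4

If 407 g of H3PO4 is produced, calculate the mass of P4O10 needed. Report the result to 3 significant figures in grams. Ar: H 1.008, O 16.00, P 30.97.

295 g

M(H3PO4) = 3(1.008) + 30.97 + 4(16.00) = 97.994 g/mol.
M(P4O10) = 4(30.97) + 10(16.00) = 283.88 g/mol.
n(H3PO4) = 407.0 g / 97.994 g/mol = 4.153 mol.
From the equation the H3PO4:P4O10 mole ratio is 4:1, so n(P4O10) = 4.153 × 1/4 = 1.038 mol.
Mass of P4O10 = 1.038 mol × 283.88 g/mol = 294.8 g.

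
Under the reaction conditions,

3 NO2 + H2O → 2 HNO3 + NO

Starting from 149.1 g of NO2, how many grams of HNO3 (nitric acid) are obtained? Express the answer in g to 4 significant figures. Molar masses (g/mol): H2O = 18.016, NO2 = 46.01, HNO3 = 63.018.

136.1 g

n(NO2) = 149.10 g / 46.01 g/mol = 3.2406 mol.
From the equation the NO2:HNO3 mole ratio is 3:2, so n(HNO3) = 3.2406 × 2/3 = 2.1604 mol.
Mass of HNO3 = 2.1604 mol × 63.018 g/mol = 136.14 g.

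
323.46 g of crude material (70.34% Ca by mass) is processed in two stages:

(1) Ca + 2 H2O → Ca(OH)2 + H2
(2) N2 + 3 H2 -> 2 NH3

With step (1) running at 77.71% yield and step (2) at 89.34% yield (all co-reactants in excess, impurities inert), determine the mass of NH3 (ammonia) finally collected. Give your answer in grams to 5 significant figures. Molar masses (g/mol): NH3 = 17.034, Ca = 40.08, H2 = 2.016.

44.755 g

Pure Ca = 323.46 × 0.7034 = 227.522 g.
n(Ca) = 227.522 / 40.08 = 5.67669 mol.
Step 1 (Ca:H2 = 1:1): theoretical n(H2) = 5.67669 mol; at 77.71% yield, n(H2) = 4.41136 mol.
Step 2 (H2:NH3 = 3:2): theoretical n(NH3) = 2.94090 mol, so theoretical mass = 2.94090 × 17.034 = 50.0954 g.
At 89.34% yield, actual mass of NH3 = 50.0954 × 0.8934 = 44.7552 g.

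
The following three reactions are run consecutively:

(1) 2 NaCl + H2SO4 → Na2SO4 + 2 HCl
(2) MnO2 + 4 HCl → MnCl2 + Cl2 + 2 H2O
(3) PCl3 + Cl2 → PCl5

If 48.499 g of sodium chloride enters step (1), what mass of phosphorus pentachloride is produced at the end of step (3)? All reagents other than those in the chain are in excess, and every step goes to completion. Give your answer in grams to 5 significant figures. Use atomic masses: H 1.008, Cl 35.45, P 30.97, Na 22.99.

M(NaCl) = 22.99 + 35.45 = 58.44 g/mol.
M(PCl5) = 30.97 + 5(35.45) = 208.22 g/mol.
n(NaCl) = 48.499 / 58.44 = 0.829894 mol.
Reaction (1): NaCl→HCl ratio 2:2 ⇒ n(HCl) = 0.829894 mol.
Reaction (2): HCl→Cl2 ratio 4:1 ⇒ n(Cl2) = 0.207473 mol.
Reaction (3): Cl2→PCl5 ratio 1:1 ⇒ n(PCl5) = 0.207473 mol.
Mass of PCl5 = 0.207473 × 208.22 = 43.2001 g.

43.200 g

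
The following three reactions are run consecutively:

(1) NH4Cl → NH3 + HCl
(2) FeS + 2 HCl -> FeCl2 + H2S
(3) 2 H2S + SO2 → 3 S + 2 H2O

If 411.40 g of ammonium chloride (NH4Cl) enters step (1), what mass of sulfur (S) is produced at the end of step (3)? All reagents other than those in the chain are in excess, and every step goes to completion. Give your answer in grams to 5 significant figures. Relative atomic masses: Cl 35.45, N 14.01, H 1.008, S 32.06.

M(NH4Cl) = 14.01 + 4(1.008) + 35.45 = 53.492 g/mol.
M(S) = 32.06 g/mol.
n(NH4Cl) = 411.40 / 53.492 = 7.69087 mol.
Reaction (1): NH4Cl→HCl ratio 1:1 ⇒ n(HCl) = 7.69087 mol.
Reaction (2): HCl→H2S ratio 2:1 ⇒ n(H2S) = 3.84543 mol.
Reaction (3): H2S→S ratio 2:3 ⇒ n(S) = 5.76815 mol.
Mass of S = 5.76815 × 32.06 = 184.927 g.

184.93 g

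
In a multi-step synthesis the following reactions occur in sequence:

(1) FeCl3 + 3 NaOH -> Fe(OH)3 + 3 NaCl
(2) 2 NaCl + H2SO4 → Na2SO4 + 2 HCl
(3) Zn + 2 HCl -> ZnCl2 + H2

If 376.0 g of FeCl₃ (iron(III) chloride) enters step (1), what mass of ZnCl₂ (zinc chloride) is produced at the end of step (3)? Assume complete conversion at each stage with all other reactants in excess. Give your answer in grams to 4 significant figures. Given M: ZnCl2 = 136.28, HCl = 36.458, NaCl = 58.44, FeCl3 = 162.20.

n(FeCl3) = 376.0 / 162.20 = 2.3181 mol.
Reaction (1): FeCl3→NaCl ratio 1:3 ⇒ n(NaCl) = 6.9544 mol.
Reaction (2): NaCl→HCl ratio 2:2 ⇒ n(HCl) = 6.9544 mol.
Reaction (3): HCl→ZnCl2 ratio 2:1 ⇒ n(ZnCl2) = 3.4772 mol.
Mass of ZnCl2 = 3.4772 × 136.28 = 473.87 g.

473.9 g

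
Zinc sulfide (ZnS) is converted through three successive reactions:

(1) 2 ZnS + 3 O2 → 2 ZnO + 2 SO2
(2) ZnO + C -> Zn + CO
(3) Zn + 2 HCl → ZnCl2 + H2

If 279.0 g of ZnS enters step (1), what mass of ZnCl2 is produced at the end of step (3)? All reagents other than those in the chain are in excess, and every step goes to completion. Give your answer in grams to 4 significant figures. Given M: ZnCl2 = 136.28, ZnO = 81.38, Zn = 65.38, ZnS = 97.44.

390.2 g

n(ZnS) = 279.0 / 97.44 = 2.8633 mol.
Reaction (1): ZnS→ZnO ratio 2:2 ⇒ n(ZnO) = 2.8633 mol.
Reaction (2): ZnO→Zn ratio 1:1 ⇒ n(Zn) = 2.8633 mol.
Reaction (3): Zn→ZnCl2 ratio 1:1 ⇒ n(ZnCl2) = 2.8633 mol.
Mass of ZnCl2 = 2.8633 × 136.28 = 390.21 g.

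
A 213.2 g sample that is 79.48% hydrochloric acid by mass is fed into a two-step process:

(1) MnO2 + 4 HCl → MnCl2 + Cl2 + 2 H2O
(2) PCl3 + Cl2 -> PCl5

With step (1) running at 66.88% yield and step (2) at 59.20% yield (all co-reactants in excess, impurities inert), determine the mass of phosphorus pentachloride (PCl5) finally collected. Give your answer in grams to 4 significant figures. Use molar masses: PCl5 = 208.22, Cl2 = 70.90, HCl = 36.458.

Pure HCl = 213.2 × 0.7948 = 169.45 g.
n(HCl) = 169.45 / 36.458 = 4.6479 mol.
Step 1 (HCl:Cl2 = 4:1): theoretical n(Cl2) = 1.1620 mol; at 66.88% yield, n(Cl2) = 0.77712 mol.
Step 2 (Cl2:PCl5 = 1:1): theoretical n(PCl5) = 0.77712 mol, so theoretical mass = 0.77712 × 208.22 = 161.81 g.
At 59.20% yield, actual mass of PCl5 = 161.81 × 0.5920 = 95.793 g.

95.79 g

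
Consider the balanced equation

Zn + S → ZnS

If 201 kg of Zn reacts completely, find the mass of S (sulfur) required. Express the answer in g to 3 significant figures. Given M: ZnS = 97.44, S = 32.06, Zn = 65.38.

Convert: 201 kg = 201000 g.
n(Zn) = 201000 g / 65.38 g/mol = 3074 mol.
From the equation the Zn:S mole ratio is 1:1, so n(S) = 3074 × 1/1 = 3074 mol.
Mass of S = 3074 mol × 32.06 g/mol = 98560 g.

98600 g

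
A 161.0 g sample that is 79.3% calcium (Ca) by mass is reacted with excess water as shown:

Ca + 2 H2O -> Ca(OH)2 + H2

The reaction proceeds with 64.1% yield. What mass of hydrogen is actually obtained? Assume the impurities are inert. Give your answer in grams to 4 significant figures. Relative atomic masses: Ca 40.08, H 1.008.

Pure Ca available = 161.0 g × 0.793 = 127.67 g.
M(Ca) = 40.08 g/mol.
M(H2) = 2(1.008) = 2.016 g/mol.
n(Ca) = 127.67 g / 40.08 g/mol = 3.1855 mol.
From the equation the Ca:H2 mole ratio is 1:1, so n(H2) = 3.1855 × 1/1 = 3.1855 mol.
Mass of H2 = 3.1855 mol × 2.016 g/mol = 6.4219 g.
Actual mass collected = 6.4219 g × 0.641 = 4.1164 g.

4.116 g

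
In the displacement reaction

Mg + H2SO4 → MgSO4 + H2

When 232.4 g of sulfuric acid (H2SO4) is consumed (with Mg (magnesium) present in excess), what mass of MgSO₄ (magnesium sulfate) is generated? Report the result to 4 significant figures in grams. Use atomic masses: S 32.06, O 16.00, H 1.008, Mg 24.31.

285.2 g

M(H2SO4) = 2(1.008) + 32.06 + 4(16.00) = 98.076 g/mol.
M(MgSO4) = 24.31 + 32.06 + 4(16.00) = 120.37 g/mol.
n(H2SO4) = 232.40 g / 98.076 g/mol = 2.3696 mol.
From the equation the H2SO4:MgSO4 mole ratio is 1:1, so n(MgSO4) = 2.3696 × 1/1 = 2.3696 mol.
Mass of MgSO4 = 2.3696 mol × 120.37 g/mol = 285.23 g.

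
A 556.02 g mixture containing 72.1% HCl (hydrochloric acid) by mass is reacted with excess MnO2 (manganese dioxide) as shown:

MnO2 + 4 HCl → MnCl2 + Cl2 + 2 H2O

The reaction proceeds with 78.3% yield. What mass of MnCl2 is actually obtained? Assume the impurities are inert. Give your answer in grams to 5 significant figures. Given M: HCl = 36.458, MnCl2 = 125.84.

Pure HCl available = 556.02 g × 0.721 = 400.890 g.
n(HCl) = 400.890 g / 36.458 g/mol = 10.9960 mol.
From the equation the HCl:MnCl2 mole ratio is 4:1, so n(MnCl2) = 10.9960 × 1/4 = 2.74899 mol.
Mass of MnCl2 = 2.74899 mol × 125.84 g/mol = 345.933 g.
Actual mass collected = 345.933 g × 0.783 = 270.865 g.

270.87 g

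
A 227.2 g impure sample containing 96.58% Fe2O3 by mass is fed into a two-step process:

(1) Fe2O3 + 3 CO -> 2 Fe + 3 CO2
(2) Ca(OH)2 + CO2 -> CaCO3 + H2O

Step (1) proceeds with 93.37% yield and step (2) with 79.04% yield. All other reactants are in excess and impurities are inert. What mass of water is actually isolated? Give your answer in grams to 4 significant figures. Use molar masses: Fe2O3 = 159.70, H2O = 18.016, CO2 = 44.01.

Pure Fe2O3 = 227.2 × 0.9658 = 219.43 g.
n(Fe2O3) = 219.43 / 159.70 = 1.3740 mol.
Step 1 (Fe2O3:CO2 = 1:3): theoretical n(CO2) = 4.1220 mol; at 93.37% yield, n(CO2) = 3.8487 mol.
Step 2 (CO2:H2O = 1:1): theoretical n(H2O) = 3.8487 mol, so theoretical mass = 3.8487 × 18.016 = 69.339 g.
At 79.04% yield, actual mass of H2O = 69.339 × 0.7904 = 54.806 g.

54.81 g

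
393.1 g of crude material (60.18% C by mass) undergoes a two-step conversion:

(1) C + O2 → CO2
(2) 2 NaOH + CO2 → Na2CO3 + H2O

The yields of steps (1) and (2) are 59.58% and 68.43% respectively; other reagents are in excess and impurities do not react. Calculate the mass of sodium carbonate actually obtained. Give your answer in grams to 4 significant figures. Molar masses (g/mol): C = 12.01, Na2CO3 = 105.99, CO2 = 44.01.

851.2 g

Pure C = 393.1 × 0.6018 = 236.57 g.
n(C) = 236.57 / 12.01 = 19.698 mol.
Step 1 (C:CO2 = 1:1): theoretical n(CO2) = 19.698 mol; at 59.58% yield, n(CO2) = 11.736 mol.
Step 2 (CO2:Na2CO3 = 1:1): theoretical n(Na2CO3) = 11.736 mol, so theoretical mass = 11.736 × 105.99 = 1243.9 g.
At 68.43% yield, actual mass of Na2CO3 = 1243.9 × 0.6843 = 851.19 g.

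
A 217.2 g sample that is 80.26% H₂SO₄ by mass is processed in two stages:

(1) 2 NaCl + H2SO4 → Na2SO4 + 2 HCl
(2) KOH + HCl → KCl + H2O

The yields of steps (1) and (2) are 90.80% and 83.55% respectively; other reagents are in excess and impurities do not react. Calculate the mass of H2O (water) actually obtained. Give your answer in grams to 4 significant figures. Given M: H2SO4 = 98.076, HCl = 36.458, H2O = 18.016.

48.59 g

Pure H2SO4 = 217.2 × 0.8026 = 174.32 g.
n(H2SO4) = 174.32 / 98.076 = 1.7774 mol.
Step 1 (H2SO4:HCl = 1:2): theoretical n(HCl) = 3.5549 mol; at 90.80% yield, n(HCl) = 3.2278 mol.
Step 2 (HCl:H2O = 1:1): theoretical n(H2O) = 3.2278 mol, so theoretical mass = 3.2278 × 18.016 = 58.153 g.
At 83.55% yield, actual mass of H2O = 58.153 × 0.8355 = 48.587 g.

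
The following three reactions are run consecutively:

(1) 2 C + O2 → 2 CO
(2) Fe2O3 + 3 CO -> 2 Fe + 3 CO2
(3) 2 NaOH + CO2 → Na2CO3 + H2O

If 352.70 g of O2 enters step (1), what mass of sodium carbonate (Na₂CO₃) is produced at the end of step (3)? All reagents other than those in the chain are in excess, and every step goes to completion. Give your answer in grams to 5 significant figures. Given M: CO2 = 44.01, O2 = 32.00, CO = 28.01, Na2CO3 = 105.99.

n(O2) = 352.70 / 32.00 = 11.0219 mol.
Reaction (1): O2→CO ratio 1:2 ⇒ n(CO) = 22.0437 mol.
Reaction (2): CO→CO2 ratio 3:3 ⇒ n(CO2) = 22.0437 mol.
Reaction (3): CO2→Na2CO3 ratio 1:1 ⇒ n(Na2CO3) = 22.0437 mol.
Mass of Na2CO3 = 22.0437 × 105.99 = 2336.42 g.

2336.4 g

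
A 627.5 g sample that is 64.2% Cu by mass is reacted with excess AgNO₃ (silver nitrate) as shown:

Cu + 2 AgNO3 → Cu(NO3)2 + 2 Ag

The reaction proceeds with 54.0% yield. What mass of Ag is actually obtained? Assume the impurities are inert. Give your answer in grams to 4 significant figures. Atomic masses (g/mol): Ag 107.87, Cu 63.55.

738.5 g

Pure Cu available = 627.5 g × 0.642 = 402.86 g.
M(Cu) = 63.55 g/mol.
M(Ag) = 107.87 g/mol.
n(Cu) = 402.86 g / 63.55 g/mol = 6.3392 mol.
From the equation the Cu:Ag mole ratio is 1:2, so n(Ag) = 6.3392 × 2/1 = 12.678 mol.
Mass of Ag = 12.678 mol × 107.87 g/mol = 1367.6 g.
Actual mass collected = 1367.6 g × 0.540 = 738.51 g.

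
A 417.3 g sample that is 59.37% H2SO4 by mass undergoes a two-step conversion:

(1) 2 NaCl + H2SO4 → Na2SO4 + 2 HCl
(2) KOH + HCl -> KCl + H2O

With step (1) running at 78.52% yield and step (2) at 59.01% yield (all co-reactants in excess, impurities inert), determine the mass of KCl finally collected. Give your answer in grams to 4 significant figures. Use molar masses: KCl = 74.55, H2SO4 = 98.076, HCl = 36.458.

174.5 g

Pure H2SO4 = 417.3 × 0.5937 = 247.75 g.
n(H2SO4) = 247.75 / 98.076 = 2.5261 mol.
Step 1 (H2SO4:HCl = 1:2): theoretical n(HCl) = 5.0522 mol; at 78.52% yield, n(HCl) = 3.9670 mol.
Step 2 (HCl:KCl = 1:1): theoretical n(KCl) = 3.9670 mol, so theoretical mass = 3.9670 × 74.55 = 295.74 g.
At 59.01% yield, actual mass of KCl = 295.74 × 0.5901 = 174.52 g.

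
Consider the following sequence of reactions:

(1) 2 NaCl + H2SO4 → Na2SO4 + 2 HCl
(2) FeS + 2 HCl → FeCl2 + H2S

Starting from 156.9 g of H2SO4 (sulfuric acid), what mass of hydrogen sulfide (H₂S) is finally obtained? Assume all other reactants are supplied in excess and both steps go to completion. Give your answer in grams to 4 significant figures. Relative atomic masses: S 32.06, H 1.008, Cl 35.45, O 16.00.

54.51 g

M(H2SO4) = 2(1.008) + 32.06 + 4(16.00) = 98.076 g/mol.
M(H2S) = 2(1.008) + 32.06 = 34.076 g/mol.
n(H2SO4) = 156.90 / 98.076 = 1.5998 mol.
Step 1 gives a 1:2 ratio of H2SO4 to HCl, so n(HCl) = 3.1996 mol.
In step 2 the HCl:H2S ratio is 2:1, so n(H2S) = 1.5998 mol.
Mass of H2S = 1.5998 × 34.076 = 54.514 g.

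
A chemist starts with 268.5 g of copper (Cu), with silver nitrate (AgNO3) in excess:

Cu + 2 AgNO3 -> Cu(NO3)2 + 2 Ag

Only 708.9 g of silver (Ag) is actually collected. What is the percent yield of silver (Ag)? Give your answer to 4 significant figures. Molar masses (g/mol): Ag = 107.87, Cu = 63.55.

n(Cu) = 268.50 g / 63.55 g/mol = 4.2250 mol.
From the equation the Cu:Ag mole ratio is 1:2, so n(Ag) = 4.2250 × 2/1 = 8.4500 mol.
Mass of Ag = 8.4500 mol × 107.87 g/mol = 911.51 g.
This is the theoretical yield. Percent yield = 708.9 g / 911.51 g × 100% = 77.772%.

77.77 %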